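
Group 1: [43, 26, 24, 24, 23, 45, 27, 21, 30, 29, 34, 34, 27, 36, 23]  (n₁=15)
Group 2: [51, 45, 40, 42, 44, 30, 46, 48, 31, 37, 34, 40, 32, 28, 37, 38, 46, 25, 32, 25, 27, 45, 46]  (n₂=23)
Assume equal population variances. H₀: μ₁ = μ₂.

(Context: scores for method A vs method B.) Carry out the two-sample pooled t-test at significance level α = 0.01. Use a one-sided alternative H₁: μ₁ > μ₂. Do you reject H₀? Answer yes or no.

x̄₁=29.733, s₁=7.304, n₁=15
x̄₂=37.783, s₂=7.920, n₂=23
s_p² = [14·7.304² + 22·7.920²]/36 = 59.0791
SE = √(s_p²·(1/15+1/23)) = 2.5509
t = (29.733−37.783)/2.5509 = -3.1554
df = 36
p-value (one-sided, H₁ greater) = 0.99838
At α=0.01: p ≥ α → fail to reject H₀

reject H₀: no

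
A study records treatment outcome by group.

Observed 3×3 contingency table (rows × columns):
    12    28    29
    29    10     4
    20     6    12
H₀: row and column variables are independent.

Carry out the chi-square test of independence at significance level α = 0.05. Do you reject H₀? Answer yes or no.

reject H₀: yes

Row totals [69, 43, 38], col totals [61, 44, 45], n=150
χ² = (12−28.06)²/28.06 + (28−20.24)²/20.24 + (29−20.70)²/20.70 + (29−17.49)²/17.49 + (10−12.61)²/12.61 + (4−12.90)²/12.90 + (20−15.45)²/15.45 + (6−11.15)²/11.15 + (12−11.40)²/11.40 = 33.5029
df = 4
p-value (upper-tail) = 0.00000
At α=0.05: p < α → reject H₀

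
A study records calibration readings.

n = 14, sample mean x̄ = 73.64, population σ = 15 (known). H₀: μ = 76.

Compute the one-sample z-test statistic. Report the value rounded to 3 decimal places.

test statistic = -0.589

SE = σ/√n = 15/√14 = 4.0089
z = (x̄−μ₀)/SE = (73.64−76)/4.0089 = -0.5887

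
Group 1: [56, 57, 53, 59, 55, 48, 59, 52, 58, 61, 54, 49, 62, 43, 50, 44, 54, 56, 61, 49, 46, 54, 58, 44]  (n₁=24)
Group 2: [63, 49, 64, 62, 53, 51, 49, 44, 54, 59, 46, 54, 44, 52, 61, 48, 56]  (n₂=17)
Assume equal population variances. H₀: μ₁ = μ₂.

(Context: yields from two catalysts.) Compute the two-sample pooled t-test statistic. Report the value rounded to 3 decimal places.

test statistic = -0.028

x̄₁=53.417, s₁=5.695, n₁=24
x̄₂=53.471, s₂=6.530, n₂=17
s_p² = [23·5.695² + 16·6.530²]/39 = 36.6171
SE = √(s_p²·(1/24+1/17)) = 1.9182
t = (53.417−53.471)/1.9182 = -0.0281
df = 39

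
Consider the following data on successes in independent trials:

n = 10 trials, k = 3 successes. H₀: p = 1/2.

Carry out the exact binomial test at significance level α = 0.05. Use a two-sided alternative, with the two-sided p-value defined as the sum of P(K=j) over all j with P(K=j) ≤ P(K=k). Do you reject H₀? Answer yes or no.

reject H₀: no

Exact binomial: n=10, k=3, p₀=1/2=0.5000
P(X=j) = C(n,j)·p₀^j·(1−p₀)^(n−j); p = Σ P(X=j) over j with P(X=j) ≤ P(X=3)
p-value (two-sided) = 0.34375
At α=0.05: p ≥ α → fail to reject H₀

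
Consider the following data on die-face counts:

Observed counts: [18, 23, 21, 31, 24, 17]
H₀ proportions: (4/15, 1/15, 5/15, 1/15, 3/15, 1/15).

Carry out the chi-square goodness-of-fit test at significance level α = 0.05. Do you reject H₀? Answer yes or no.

n = 134; E_i = n·p_i = [35.73, 8.93, 44.67, 8.93, 26.80, 8.93]
χ² = (18−35.73)²/35.73 + (23−8.93)²/8.93 + (21−44.67)²/44.67 + (31−8.93)²/8.93 + (24−26.80)²/26.80 + (17−8.93)²/8.93 = 105.5746
df = 5
p-value (upper-tail) = 0.00000
At α=0.05: p < α → reject H₀

reject H₀: yes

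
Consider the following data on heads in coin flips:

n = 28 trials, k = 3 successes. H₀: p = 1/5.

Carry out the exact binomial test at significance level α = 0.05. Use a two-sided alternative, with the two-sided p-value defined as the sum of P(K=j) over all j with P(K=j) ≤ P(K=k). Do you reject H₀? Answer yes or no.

Exact binomial: n=28, k=3, p₀=1/5=0.2000
P(X=j) = C(n,j)·p₀^j·(1−p₀)^(n−j); p = Σ P(X=j) over j with P(X=j) ≤ P(X=3)
p-value (two-sided) = 0.34195
At α=0.05: p ≥ α → fail to reject H₀

reject H₀: no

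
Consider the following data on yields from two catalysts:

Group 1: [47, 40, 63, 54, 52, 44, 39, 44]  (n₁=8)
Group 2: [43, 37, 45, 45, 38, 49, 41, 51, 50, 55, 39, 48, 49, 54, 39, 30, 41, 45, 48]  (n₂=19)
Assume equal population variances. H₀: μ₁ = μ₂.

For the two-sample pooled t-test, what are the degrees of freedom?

df = n₁ + n₂ − 2 = 8 + 19 − 2 = 25

degrees of freedom = 25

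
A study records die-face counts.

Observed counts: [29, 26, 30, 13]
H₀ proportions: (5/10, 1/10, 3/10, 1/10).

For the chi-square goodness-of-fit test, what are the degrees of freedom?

degrees of freedom = 3

df = k − 1 = 4 − 1 = 3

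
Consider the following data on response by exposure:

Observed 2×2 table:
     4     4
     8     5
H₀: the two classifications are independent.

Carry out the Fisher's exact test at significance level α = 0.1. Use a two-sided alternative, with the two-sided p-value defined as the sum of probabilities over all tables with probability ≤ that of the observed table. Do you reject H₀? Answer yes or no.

reject H₀: no

Margins: r₁=8, r₂=13, c₁=12, c₂=9, n=21
p_obs = C(8,4)·C(13,8)/C(21,12); sum pmf over tables with pmf ≤ p_obs
p-value (two-sided) = 0.67307
At α=0.1: p ≥ α → fail to reject H₀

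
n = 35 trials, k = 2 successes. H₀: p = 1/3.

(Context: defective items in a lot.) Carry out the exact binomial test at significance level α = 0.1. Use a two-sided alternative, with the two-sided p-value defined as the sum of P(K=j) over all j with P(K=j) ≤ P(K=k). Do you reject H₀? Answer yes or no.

Exact binomial: n=35, k=2, p₀=1/3=0.3333
P(X=j) = C(n,j)·p₀^j·(1−p₀)^(n−j); p = Σ P(X=j) over j with P(X=j) ≤ P(X=2)
p-value (two-sided) = 0.00020
At α=0.1: p < α → reject H₀

reject H₀: yes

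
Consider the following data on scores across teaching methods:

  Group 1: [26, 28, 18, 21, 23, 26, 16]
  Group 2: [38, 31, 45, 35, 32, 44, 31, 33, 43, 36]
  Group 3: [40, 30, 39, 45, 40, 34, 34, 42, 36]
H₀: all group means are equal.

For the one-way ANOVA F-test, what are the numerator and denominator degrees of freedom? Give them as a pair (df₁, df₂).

k = 3 groups, N = 26 total
df = (k−1, N−k) = (3−1, 26−3) = (2, 23)

degrees of freedom = [2, 23]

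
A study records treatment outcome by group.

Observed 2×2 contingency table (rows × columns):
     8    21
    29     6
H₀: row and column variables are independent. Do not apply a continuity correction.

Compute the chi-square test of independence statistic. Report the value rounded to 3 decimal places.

Row totals [29, 35], col totals [37, 27], n=64
χ² = (8−16.77)²/16.77 + (21−12.23)²/12.23 + (29−20.23)²/20.23 + (6−14.77)²/14.77 = 19.8643
df = 1

test statistic = 19.864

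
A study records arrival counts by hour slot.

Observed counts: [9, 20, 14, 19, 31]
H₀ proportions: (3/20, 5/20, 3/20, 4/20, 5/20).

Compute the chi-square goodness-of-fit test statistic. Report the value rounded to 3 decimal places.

n = 93; E_i = n·p_i = [13.95, 23.25, 13.95, 18.60, 23.25]
χ² = (9−13.95)²/13.95 + (20−23.25)²/23.25 + (14−13.95)²/13.95 + (19−18.60)²/18.60 + (31−23.25)²/23.25 = 4.8029
df = 4

test statistic = 4.803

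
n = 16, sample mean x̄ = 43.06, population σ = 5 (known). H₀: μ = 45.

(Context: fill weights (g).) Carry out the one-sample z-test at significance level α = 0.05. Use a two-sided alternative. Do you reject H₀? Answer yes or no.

reject H₀: no

SE = σ/√n = 5/√16 = 1.2500
z = (x̄−μ₀)/SE = (43.06−45)/1.2500 = -1.5520
p-value (two-sided) = 0.12066
At α=0.05: p ≥ α → fail to reject H₀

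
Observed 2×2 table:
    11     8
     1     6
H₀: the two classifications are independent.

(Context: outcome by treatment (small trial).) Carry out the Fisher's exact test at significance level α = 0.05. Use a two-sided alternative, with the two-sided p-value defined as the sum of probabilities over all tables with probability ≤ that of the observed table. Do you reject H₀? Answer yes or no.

reject H₀: no

Margins: r₁=19, r₂=7, c₁=12, c₂=14, n=26
p_obs = C(19,11)·C(7,1)/C(26,12); sum pmf over tables with pmf ≤ p_obs
p-value (two-sided) = 0.08087
At α=0.05: p ≥ α → fail to reject H₀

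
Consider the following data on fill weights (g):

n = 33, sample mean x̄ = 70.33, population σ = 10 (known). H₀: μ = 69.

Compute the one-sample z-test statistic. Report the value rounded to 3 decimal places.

SE = σ/√n = 10/√33 = 1.7408
z = (x̄−μ₀)/SE = (70.33−69)/1.7408 = 0.7640

test statistic = 0.764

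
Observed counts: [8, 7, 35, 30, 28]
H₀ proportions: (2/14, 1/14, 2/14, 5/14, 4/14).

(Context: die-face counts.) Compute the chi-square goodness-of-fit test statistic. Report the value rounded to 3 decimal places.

n = 108; E_i = n·p_i = [15.43, 7.71, 15.43, 38.57, 30.86]
χ² = (8−15.43)²/15.43 + (7−7.71)²/7.71 + (35−15.43)²/15.43 + (30−38.57)²/38.57 + (28−30.86)²/30.86 = 30.6389
df = 4

test statistic = 30.639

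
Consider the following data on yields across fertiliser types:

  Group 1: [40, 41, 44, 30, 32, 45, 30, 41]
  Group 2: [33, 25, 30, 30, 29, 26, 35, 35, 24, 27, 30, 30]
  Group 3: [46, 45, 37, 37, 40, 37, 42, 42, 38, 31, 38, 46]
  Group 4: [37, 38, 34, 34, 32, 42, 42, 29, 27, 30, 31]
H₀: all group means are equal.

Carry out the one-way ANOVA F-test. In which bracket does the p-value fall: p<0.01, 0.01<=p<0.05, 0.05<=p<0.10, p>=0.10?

p-value bracket: p<0.01

Group means [37.88, 29.50, 39.92, 34.18], grand mean 35.163
SSB = Σnᵢ(x̄ᵢ−x̄)² = 725.432; SSW = ΣΣ(x−x̄ᵢ)² = 890.428
MSB = 725.432/3 = 241.8108; MSW = 890.428/39 = 22.8315
F = MSB/MSW = 10.5911
df = (3, 39)
p-value (upper-tail) = 0.00003
→ bracket: p<0.01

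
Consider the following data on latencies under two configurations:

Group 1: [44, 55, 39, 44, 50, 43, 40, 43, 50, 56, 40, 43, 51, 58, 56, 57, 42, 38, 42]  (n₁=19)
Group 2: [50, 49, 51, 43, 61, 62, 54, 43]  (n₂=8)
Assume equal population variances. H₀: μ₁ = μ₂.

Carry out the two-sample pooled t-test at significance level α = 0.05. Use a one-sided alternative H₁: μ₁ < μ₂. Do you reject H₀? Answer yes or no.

x̄₁=46.895, s₁=6.830, n₁=19
x̄₂=51.625, s₂=7.170, n₂=8
s_p² = [18·6.830² + 7·7.170²]/25 = 47.9866
SE = √(s_p²·(1/19+1/8)) = 2.9196
t = (46.895−51.625)/2.9196 = -1.6202
df = 25
p-value (one-sided, H₁ less) = 0.05887
At α=0.05: p ≥ α → fail to reject H₀

reject H₀: no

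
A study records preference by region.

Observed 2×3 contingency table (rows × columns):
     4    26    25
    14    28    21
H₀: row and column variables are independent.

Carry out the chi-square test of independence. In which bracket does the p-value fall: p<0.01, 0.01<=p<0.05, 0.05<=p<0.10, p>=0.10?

Row totals [55, 63], col totals [18, 54, 46], n=118
χ² = (4−8.39)²/8.39 + (26−25.17)²/25.17 + (25−21.44)²/21.44 + (14−9.61)²/9.61 + (28−28.83)²/28.83 + (21−24.56)²/24.56 = 5.4602
df = 2
p-value (upper-tail) = 0.06521
→ bracket: 0.05<=p<0.10

p-value bracket: 0.05<=p<0.10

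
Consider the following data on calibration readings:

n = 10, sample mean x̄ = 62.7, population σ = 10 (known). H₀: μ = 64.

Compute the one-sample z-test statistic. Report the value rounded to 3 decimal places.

test statistic = -0.411

SE = σ/√n = 10/√10 = 3.1623
z = (x̄−μ₀)/SE = (62.7−64)/3.1623 = -0.4111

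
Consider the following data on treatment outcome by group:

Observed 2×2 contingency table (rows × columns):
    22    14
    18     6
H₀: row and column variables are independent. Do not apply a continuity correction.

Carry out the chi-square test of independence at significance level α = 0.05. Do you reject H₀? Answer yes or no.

Row totals [36, 24], col totals [40, 20], n=60
χ² = (22−24.00)²/24.00 + (14−12.00)²/12.00 + (18−16.00)²/16.00 + (6−8.00)²/8.00 = 1.2500
df = 1
p-value (upper-tail) = 0.26355
At α=0.05: p ≥ α → fail to reject H₀

reject H₀: no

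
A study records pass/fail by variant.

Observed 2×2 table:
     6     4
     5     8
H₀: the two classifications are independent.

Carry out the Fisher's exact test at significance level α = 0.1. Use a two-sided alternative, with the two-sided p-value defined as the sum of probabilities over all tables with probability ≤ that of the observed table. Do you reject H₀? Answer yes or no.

reject H₀: no

Margins: r₁=10, r₂=13, c₁=11, c₂=12, n=23
p_obs = C(10,6)·C(13,5)/C(23,11); sum pmf over tables with pmf ≤ p_obs
p-value (two-sided) = 0.41365
At α=0.1: p ≥ α → fail to reject H₀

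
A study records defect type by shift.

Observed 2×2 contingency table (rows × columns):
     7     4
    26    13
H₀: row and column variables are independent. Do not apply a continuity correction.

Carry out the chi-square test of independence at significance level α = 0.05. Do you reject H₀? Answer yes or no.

Row totals [11, 39], col totals [33, 17], n=50
χ² = (7−7.26)²/7.26 + (4−3.74)²/3.74 + (26−25.74)²/25.74 + (13−13.26)²/13.26 = 0.0351
df = 1
p-value (upper-tail) = 0.85136
At α=0.05: p ≥ α → fail to reject H₀

reject H₀: no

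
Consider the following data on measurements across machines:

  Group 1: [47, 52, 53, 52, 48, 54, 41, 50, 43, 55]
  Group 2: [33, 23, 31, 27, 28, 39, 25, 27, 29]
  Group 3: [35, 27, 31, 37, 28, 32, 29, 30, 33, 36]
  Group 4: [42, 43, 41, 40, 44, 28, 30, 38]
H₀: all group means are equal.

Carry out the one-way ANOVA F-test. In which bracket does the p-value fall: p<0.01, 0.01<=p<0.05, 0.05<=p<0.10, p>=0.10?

Group means [49.50, 29.11, 31.80, 38.25], grand mean 37.324
SSB = Σnᵢ(x̄ᵢ−x̄)² = 2401.619; SSW = ΣΣ(x−x̄ᵢ)² = 738.489
MSB = 2401.619/3 = 800.5397; MSW = 738.489/33 = 22.3785
F = MSB/MSW = 35.7728
df = (3, 33)
p-value (upper-tail) = 0.00000
→ bracket: p<0.01

p-value bracket: p<0.01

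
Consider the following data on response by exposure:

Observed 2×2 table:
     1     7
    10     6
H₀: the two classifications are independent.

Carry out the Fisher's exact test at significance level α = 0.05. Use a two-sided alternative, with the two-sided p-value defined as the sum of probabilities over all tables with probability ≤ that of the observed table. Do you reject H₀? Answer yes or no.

Margins: r₁=8, r₂=16, c₁=11, c₂=13, n=24
p_obs = C(8,1)·C(16,10)/C(24,11); sum pmf over tables with pmf ≤ p_obs
p-value (two-sided) = 0.03347
At α=0.05: p < α → reject H₀

reject H₀: yes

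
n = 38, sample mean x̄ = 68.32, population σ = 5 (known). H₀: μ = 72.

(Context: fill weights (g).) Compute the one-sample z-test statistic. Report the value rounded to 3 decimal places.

SE = σ/√n = 5/√38 = 0.8111
z = (x̄−μ₀)/SE = (68.32−72)/0.8111 = -4.5370

test statistic = -4.537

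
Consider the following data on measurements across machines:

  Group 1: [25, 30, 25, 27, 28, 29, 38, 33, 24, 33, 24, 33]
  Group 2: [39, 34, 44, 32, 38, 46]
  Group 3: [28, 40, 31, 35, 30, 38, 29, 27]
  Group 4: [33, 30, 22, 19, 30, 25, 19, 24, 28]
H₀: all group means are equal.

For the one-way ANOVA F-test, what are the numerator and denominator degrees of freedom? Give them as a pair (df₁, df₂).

k = 4 groups, N = 35 total
df = (k−1, N−k) = (4−1, 35−4) = (3, 31)

degrees of freedom = [3, 31]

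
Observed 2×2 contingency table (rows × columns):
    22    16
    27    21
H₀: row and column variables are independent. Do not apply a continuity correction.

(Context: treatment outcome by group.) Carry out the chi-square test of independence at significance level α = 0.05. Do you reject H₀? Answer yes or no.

reject H₀: no

Row totals [38, 48], col totals [49, 37], n=86
χ² = (22−21.65)²/21.65 + (16−16.35)²/16.35 + (27−27.35)²/27.35 + (21−20.65)²/20.65 = 0.0234
df = 1
p-value (upper-tail) = 0.87841
At α=0.05: p ≥ α → fail to reject H₀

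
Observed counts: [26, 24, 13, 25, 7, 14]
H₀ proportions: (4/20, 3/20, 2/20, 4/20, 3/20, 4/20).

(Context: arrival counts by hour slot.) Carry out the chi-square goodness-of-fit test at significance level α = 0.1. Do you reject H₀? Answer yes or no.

n = 109; E_i = n·p_i = [21.80, 16.35, 10.90, 21.80, 16.35, 21.80]
χ² = (26−21.80)²/21.80 + (24−16.35)²/16.35 + (13−10.90)²/10.90 + (25−21.80)²/21.80 + (7−16.35)²/16.35 + (14−21.80)²/21.80 = 13.4006
df = 5
p-value (upper-tail) = 0.01990
At α=0.1: p < α → reject H₀

reject H₀: yes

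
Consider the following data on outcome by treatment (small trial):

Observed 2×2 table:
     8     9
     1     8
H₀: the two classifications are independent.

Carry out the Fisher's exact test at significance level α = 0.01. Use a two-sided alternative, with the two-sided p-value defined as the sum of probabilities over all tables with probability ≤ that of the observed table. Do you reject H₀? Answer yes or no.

reject H₀: no

Margins: r₁=17, r₂=9, c₁=9, c₂=17, n=26
p_obs = C(17,8)·C(9,1)/C(26,9); sum pmf over tables with pmf ≤ p_obs
p-value (two-sided) = 0.09770
At α=0.01: p ≥ α → fail to reject H₀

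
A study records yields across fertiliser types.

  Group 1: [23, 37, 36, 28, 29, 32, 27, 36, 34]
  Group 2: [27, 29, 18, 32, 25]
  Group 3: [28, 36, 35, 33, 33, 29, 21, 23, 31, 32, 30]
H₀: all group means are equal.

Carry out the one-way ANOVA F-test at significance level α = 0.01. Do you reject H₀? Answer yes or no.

Group means [31.33, 26.20, 30.09], grand mean 29.760
SSB = Σnᵢ(x̄ᵢ−x̄)² = 86.851; SSW = ΣΣ(x−x̄ᵢ)² = 517.709
MSB = 86.851/2 = 43.4255; MSW = 517.709/22 = 23.5322
F = MSB/MSW = 1.8454
df = (2, 22)
p-value (upper-tail) = 0.18160
At α=0.01: p ≥ α → fail to reject H₀

reject H₀: no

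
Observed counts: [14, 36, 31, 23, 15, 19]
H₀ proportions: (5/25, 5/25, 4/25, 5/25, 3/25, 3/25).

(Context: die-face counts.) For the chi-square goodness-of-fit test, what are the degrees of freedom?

df = k − 1 = 6 − 1 = 5

degrees of freedom = 5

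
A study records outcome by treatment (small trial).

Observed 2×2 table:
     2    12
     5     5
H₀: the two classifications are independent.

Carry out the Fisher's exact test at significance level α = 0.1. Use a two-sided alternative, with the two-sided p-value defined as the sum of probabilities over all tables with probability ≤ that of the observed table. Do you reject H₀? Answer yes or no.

reject H₀: yes

Margins: r₁=14, r₂=10, c₁=7, c₂=17, n=24
p_obs = C(14,2)·C(10,5)/C(24,7); sum pmf over tables with pmf ≤ p_obs
p-value (two-sided) = 0.08501
At α=0.1: p < α → reject H₀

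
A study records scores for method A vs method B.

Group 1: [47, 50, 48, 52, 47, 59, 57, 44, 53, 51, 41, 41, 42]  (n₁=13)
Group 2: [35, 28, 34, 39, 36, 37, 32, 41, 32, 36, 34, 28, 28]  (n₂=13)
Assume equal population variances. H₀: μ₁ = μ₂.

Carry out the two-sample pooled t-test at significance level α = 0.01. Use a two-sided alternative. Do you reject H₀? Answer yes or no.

reject H₀: yes

x̄₁=48.615, s₁=5.796, n₁=13
x̄₂=33.846, s₂=4.160, n₂=13
s_p² = [12·5.796² + 12·4.160²]/24 = 25.4487
SE = √(s_p²·(1/13+1/13)) = 1.9787
t = (48.615−33.846)/1.9787 = 7.4642
df = 24
p-value (two-sided) = 0.00000
At α=0.01: p < α → reject H₀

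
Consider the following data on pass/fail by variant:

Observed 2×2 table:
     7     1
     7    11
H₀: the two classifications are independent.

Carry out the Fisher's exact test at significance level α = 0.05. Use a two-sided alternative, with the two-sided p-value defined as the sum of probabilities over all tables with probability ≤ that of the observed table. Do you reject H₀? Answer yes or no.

reject H₀: yes

Margins: r₁=8, r₂=18, c₁=14, c₂=12, n=26
p_obs = C(8,7)·C(18,7)/C(26,14); sum pmf over tables with pmf ≤ p_obs
p-value (two-sided) = 0.03570
At α=0.05: p < α → reject H₀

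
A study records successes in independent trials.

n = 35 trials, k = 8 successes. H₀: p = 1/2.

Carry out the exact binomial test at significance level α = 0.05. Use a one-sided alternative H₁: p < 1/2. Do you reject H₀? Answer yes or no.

Exact binomial: n=35, k=8, p₀=1/2=0.5000
P(X≤8) from Σ C(n,i)·p₀^i·(1−p₀)^(n−i)
p-value (one-sided, H₁ less) = 0.00094
At α=0.05: p < α → reject H₀

reject H₀: yes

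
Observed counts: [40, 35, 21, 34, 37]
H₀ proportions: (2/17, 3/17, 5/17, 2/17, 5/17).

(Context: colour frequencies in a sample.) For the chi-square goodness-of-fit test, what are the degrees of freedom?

df = k − 1 = 5 − 1 = 4

degrees of freedom = 4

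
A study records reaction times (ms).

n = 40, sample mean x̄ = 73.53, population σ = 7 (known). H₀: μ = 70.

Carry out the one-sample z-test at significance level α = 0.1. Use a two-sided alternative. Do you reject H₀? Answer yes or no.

reject H₀: yes

SE = σ/√n = 7/√40 = 1.1068
z = (x̄−μ₀)/SE = (73.53−70)/1.1068 = 3.1894
p-value (two-sided) = 0.00143
At α=0.1: p < α → reject H₀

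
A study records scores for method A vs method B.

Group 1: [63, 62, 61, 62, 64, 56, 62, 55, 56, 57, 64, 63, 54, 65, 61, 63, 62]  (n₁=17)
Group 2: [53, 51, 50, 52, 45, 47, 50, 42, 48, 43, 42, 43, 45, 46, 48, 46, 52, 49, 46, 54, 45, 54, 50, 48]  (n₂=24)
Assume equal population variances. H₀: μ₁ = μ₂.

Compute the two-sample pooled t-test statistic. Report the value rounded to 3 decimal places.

x̄₁=60.588, s₁=3.519, n₁=17
x̄₂=47.875, s₂=3.687, n₂=24
s_p² = [16·3.519² + 23·3.687²]/39 = 13.0960
SE = √(s_p²·(1/17+1/24)) = 1.1472
t = (60.588−47.875)/1.1472 = 11.0822
df = 39

test statistic = 11.082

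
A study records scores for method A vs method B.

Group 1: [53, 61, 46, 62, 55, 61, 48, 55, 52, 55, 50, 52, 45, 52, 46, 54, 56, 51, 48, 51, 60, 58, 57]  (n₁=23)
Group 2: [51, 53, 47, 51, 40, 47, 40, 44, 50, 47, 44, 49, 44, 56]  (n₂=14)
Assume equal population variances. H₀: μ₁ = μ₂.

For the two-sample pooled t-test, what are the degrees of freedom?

df = n₁ + n₂ − 2 = 23 + 14 − 2 = 35

degrees of freedom = 35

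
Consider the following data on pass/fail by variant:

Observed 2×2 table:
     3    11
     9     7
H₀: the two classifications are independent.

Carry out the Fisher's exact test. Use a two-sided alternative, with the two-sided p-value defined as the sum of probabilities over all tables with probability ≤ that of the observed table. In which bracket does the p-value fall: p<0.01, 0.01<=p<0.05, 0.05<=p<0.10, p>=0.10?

Margins: r₁=14, r₂=16, c₁=12, c₂=18, n=30
p_obs = C(14,3)·C(16,9)/C(30,12); sum pmf over tables with pmf ≤ p_obs
p-value (two-sided) = 0.07172
→ bracket: 0.05<=p<0.10

p-value bracket: 0.05<=p<0.10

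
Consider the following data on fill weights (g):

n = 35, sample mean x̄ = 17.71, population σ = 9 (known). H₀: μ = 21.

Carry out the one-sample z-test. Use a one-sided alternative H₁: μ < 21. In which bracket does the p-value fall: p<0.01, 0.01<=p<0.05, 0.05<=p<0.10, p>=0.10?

p-value bracket: 0.01<=p<0.05

SE = σ/√n = 9/√35 = 1.5213
z = (x̄−μ₀)/SE = (17.71−21)/1.5213 = -2.1627
p-value (one-sided, H₁ less) = 0.01528
→ bracket: 0.01<=p<0.05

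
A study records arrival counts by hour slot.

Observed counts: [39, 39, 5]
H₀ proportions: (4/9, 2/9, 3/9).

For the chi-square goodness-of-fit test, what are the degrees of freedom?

df = k − 1 = 3 − 1 = 2

degrees of freedom = 2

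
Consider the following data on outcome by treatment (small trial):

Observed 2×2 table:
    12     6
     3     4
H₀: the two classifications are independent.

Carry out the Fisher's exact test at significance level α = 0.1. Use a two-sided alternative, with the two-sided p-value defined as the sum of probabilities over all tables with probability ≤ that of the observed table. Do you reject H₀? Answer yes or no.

Margins: r₁=18, r₂=7, c₁=15, c₂=10, n=25
p_obs = C(18,12)·C(7,3)/C(25,15); sum pmf over tables with pmf ≤ p_obs
p-value (two-sided) = 0.37813
At α=0.1: p ≥ α → fail to reject H₀

reject H₀: no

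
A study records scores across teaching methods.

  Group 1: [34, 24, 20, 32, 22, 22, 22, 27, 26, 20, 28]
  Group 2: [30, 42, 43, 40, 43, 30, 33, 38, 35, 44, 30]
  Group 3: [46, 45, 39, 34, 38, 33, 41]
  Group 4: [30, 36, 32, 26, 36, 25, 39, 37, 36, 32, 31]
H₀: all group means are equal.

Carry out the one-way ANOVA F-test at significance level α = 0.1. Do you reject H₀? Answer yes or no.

reject H₀: yes

Group means [25.18, 37.09, 39.43, 32.73], grand mean 33.025
SSB = Σnᵢ(x̄ᵢ−x̄)² = 1146.533; SSW = ΣΣ(x−x̄ᵢ)² = 900.442
MSB = 1146.533/3 = 382.1778; MSW = 900.442/36 = 25.0123
F = MSB/MSW = 15.2796
df = (3, 36)
p-value (upper-tail) = 0.00000
At α=0.1: p < α → reject H₀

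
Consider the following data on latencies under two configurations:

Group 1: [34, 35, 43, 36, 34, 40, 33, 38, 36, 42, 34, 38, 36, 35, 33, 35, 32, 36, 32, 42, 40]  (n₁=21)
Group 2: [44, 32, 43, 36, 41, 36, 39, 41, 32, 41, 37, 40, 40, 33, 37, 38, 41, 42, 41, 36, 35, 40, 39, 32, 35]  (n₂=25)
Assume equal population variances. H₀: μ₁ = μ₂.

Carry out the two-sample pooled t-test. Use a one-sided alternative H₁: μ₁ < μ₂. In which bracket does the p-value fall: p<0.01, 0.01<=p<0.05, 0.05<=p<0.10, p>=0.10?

p-value bracket: 0.05<=p<0.10

x̄₁=36.381, s₁=3.339, n₁=21
x̄₂=38.040, s₂=3.541, n₂=25
s_p² = [20·3.339² + 24·3.541²]/44 = 11.9071
SE = √(s_p²·(1/21+1/25)) = 1.0214
t = (36.381−38.040)/1.0214 = -1.6243
df = 44
p-value (one-sided, H₁ less) = 0.05573
→ bracket: 0.05<=p<0.10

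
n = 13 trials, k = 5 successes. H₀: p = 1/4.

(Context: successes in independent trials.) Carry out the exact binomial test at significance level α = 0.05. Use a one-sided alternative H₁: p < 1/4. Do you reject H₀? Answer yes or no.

reject H₀: no

Exact binomial: n=13, k=5, p₀=1/4=0.2500
P(X≤5) from Σ C(n,i)·p₀^i·(1−p₀)^(n−i)
p-value (one-sided, H₁ less) = 0.91979
At α=0.05: p ≥ α → fail to reject H₀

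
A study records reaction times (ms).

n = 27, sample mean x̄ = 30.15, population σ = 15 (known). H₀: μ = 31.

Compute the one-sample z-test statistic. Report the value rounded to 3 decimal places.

test statistic = -0.294

SE = σ/√n = 15/√27 = 2.8868
z = (x̄−μ₀)/SE = (30.15−31)/2.8868 = -0.2944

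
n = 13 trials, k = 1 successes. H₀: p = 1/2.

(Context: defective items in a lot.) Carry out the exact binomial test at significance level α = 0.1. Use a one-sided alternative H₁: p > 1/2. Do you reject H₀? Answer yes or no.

reject H₀: no

Exact binomial: n=13, k=1, p₀=1/2=0.5000
P(X≥1) from Σ C(n,i)·p₀^i·(1−p₀)^(n−i)
p-value (one-sided, H₁ greater) = 0.99988
At α=0.1: p ≥ α → fail to reject H₀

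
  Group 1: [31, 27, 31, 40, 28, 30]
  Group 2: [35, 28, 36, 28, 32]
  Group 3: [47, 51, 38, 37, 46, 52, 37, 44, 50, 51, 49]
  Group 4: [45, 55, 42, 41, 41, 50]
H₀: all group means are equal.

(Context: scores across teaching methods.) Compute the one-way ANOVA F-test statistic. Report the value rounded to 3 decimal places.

test statistic = 16.136

Group means [31.17, 31.80, 45.64, 45.67], grand mean 40.071
SSB = Σnᵢ(x̄ᵢ−x̄)² = 1346.345; SSW = ΣΣ(x−x̄ᵢ)² = 667.512
MSB = 1346.345/3 = 448.7817; MSW = 667.512/24 = 27.8130
F = MSB/MSW = 16.1357
df = (3, 24)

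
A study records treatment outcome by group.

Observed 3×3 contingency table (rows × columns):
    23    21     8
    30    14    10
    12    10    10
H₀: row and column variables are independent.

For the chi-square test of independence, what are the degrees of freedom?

degrees of freedom = 4

df = (r−1)(c−1) = (3−1)·(3−1) = 4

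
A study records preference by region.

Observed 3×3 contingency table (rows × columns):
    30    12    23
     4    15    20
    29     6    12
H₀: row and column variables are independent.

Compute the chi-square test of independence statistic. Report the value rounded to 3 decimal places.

test statistic = 25.012

Row totals [65, 39, 47], col totals [63, 33, 55], n=151
χ² = (30−27.12)²/27.12 + (12−14.21)²/14.21 + (23−23.68)²/23.68 + (4−16.27)²/16.27 + (15−8.52)²/8.52 + (20−14.21)²/14.21 + (29−19.61)²/19.61 + (6−10.27)²/10.27 + (12−17.12)²/17.12 = 25.0124
df = 4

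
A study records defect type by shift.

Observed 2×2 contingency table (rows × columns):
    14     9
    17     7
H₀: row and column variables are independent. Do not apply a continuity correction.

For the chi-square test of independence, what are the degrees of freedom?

degrees of freedom = 1

df = (r−1)(c−1) = (2−1)·(2−1) = 1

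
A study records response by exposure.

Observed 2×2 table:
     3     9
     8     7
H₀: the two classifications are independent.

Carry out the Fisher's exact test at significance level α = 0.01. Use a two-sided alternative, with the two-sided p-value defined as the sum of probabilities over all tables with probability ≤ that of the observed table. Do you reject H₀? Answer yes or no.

reject H₀: no

Margins: r₁=12, r₂=15, c₁=11, c₂=16, n=27
p_obs = C(12,3)·C(15,8)/C(27,11); sum pmf over tables with pmf ≤ p_obs
p-value (two-sided) = 0.23883
At α=0.01: p ≥ α → fail to reject H₀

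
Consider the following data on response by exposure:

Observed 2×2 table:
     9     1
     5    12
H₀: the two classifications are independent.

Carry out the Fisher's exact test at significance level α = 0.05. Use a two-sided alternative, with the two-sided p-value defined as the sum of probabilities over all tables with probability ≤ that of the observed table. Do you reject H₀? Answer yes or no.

Margins: r₁=10, r₂=17, c₁=14, c₂=13, n=27
p_obs = C(10,9)·C(17,5)/C(27,14); sum pmf over tables with pmf ≤ p_obs
p-value (two-sided) = 0.00442
At α=0.05: p < α → reject H₀

reject H₀: yes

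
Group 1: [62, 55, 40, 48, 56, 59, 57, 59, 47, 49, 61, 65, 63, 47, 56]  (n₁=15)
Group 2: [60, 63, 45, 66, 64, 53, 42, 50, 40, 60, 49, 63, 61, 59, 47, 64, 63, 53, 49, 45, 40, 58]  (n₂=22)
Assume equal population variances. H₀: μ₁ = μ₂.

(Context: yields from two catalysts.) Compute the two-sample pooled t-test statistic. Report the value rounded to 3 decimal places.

test statistic = 0.244

x̄₁=54.933, s₁=7.196, n₁=15
x̄₂=54.273, s₂=8.625, n₂=22
s_p² = [14·7.196² + 21·8.625²]/35 = 65.3513
SE = √(s_p²·(1/15+1/22)) = 2.7069
t = (54.933−54.273)/2.7069 = 0.2440
df = 35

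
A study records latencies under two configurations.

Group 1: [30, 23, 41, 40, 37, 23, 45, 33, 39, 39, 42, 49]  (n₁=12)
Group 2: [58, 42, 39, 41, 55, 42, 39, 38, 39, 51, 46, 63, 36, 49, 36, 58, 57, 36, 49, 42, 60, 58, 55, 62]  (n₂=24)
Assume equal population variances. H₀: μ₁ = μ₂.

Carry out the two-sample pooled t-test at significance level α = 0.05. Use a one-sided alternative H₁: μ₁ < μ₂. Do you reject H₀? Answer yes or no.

reject H₀: yes

x̄₁=36.750, s₁=8.103, n₁=12
x̄₂=47.958, s₂=9.304, n₂=24
s_p² = [11·8.103² + 23·9.304²]/34 = 79.8002
SE = √(s_p²·(1/12+1/24)) = 3.1583
t = (36.750−47.958)/3.1583 = -3.5488
df = 34
p-value (one-sided, H₁ less) = 0.00058
At α=0.05: p < α → reject H₀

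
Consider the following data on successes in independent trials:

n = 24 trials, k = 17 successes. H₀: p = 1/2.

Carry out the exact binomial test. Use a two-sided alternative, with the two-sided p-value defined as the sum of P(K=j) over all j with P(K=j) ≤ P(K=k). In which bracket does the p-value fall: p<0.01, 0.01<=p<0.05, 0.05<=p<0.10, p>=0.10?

p-value bracket: 0.05<=p<0.10

Exact binomial: n=24, k=17, p₀=1/2=0.5000
P(X=j) = C(n,j)·p₀^j·(1−p₀)^(n−j); p = Σ P(X=j) over j with P(X=j) ≤ P(X=17)
p-value (two-sided) = 0.06391
→ bracket: 0.05<=p<0.10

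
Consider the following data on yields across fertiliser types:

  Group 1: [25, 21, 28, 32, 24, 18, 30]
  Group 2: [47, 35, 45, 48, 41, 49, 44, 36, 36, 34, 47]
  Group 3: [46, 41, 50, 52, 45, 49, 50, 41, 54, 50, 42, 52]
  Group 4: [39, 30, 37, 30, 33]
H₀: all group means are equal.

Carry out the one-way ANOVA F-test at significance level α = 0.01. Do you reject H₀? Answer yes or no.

reject H₀: yes

Group means [25.43, 42.00, 47.67, 33.80], grand mean 39.457
SSB = Σnᵢ(x̄ᵢ−x̄)² = 2417.505; SSW = ΣΣ(x−x̄ᵢ)² = 775.181
MSB = 2417.505/3 = 805.8349; MSW = 775.181/31 = 25.0058
F = MSB/MSW = 32.2259
df = (3, 31)
p-value (upper-tail) = 0.00000
At α=0.01: p < α → reject H₀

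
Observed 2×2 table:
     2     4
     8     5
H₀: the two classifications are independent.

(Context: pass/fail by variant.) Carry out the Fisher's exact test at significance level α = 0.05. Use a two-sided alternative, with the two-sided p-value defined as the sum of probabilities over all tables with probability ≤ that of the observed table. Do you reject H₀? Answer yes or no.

Margins: r₁=6, r₂=13, c₁=10, c₂=9, n=19
p_obs = C(6,2)·C(13,8)/C(19,10); sum pmf over tables with pmf ≤ p_obs
p-value (two-sided) = 0.34985
At α=0.05: p ≥ α → fail to reject H₀

reject H₀: no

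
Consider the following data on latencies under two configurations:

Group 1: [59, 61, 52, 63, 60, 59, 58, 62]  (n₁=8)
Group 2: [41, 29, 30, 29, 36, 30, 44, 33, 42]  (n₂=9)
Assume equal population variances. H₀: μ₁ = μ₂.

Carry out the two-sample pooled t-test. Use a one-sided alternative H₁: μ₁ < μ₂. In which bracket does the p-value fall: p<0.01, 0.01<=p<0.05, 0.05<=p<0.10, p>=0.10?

x̄₁=59.250, s₁=3.370, n₁=8
x̄₂=34.889, s₂=6.051, n₂=9
s_p² = [7·3.370² + 8·6.051²]/15 = 24.8259
SE = √(s_p²·(1/8+1/9)) = 2.4211
t = (59.250−34.889)/2.4211 = 10.0620
df = 15
p-value (one-sided, H₁ less) = 1.00000
→ bracket: p>=0.10

p-value bracket: p>=0.10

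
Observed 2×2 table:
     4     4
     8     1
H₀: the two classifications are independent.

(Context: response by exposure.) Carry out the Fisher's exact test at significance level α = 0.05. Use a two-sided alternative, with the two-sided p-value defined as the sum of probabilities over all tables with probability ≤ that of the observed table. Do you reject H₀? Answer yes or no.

reject H₀: no

Margins: r₁=8, r₂=9, c₁=12, c₂=5, n=17
p_obs = C(8,4)·C(9,8)/C(17,12); sum pmf over tables with pmf ≤ p_obs
p-value (two-sided) = 0.13122
At α=0.05: p ≥ α → fail to reject H₀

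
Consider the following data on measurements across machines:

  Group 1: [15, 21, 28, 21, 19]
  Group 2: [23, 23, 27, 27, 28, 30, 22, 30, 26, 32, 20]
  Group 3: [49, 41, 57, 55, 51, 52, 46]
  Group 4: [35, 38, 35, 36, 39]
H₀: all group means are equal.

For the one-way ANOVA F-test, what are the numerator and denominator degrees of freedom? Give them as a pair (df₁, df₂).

k = 4 groups, N = 28 total
df = (k−1, N−k) = (4−1, 28−4) = (3, 24)

degrees of freedom = [3, 24]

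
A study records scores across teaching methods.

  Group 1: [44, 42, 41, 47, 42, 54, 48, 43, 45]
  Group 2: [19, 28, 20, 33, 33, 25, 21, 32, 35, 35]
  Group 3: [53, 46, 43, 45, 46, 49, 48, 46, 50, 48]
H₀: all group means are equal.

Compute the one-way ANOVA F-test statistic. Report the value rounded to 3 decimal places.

test statistic = 49.956

Group means [45.11, 28.10, 47.40], grand mean 40.034
SSB = Σnᵢ(x̄ᵢ−x̄)² = 2198.777; SSW = ΣΣ(x−x̄ᵢ)² = 572.189
MSB = 2198.777/2 = 1099.3883; MSW = 572.189/26 = 22.0073
F = MSB/MSW = 49.9557
df = (2, 26)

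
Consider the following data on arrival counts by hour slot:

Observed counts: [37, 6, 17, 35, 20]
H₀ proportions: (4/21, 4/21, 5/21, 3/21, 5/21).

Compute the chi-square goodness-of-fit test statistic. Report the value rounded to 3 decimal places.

n = 115; E_i = n·p_i = [21.90, 21.90, 27.38, 16.43, 27.38]
χ² = (37−21.90)²/21.90 + (6−21.90)²/21.90 + (17−27.38)²/27.38 + (35−16.43)²/16.43 + (20−27.38)²/27.38 = 48.8700
df = 4

test statistic = 48.870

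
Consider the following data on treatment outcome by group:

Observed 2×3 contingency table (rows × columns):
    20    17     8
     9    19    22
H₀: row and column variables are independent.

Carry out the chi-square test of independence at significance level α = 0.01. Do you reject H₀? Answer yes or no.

reject H₀: yes

Row totals [45, 50], col totals [29, 36, 30], n=95
χ² = (20−13.74)²/13.74 + (17−17.05)²/17.05 + (8−14.21)²/14.21 + (9−15.26)²/15.26 + (19−18.95)²/18.95 + (22−15.79)²/15.79 = 10.5830
df = 2
p-value (upper-tail) = 0.00503
At α=0.01: p < α → reject H₀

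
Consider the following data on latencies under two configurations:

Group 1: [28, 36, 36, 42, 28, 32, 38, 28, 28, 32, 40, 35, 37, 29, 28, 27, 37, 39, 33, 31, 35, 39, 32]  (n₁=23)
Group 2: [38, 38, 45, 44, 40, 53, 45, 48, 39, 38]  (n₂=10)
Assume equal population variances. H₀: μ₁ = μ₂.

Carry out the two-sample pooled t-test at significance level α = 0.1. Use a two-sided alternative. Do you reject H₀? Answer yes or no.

x̄₁=33.478, s₁=4.591, n₁=23
x̄₂=42.800, s₂=5.095, n₂=10
s_p² = [22·4.591² + 9·5.095²]/31 = 22.4948
SE = √(s_p²·(1/23+1/10)) = 1.7965
t = (33.478−42.800)/1.7965 = -5.1887
df = 31
p-value (two-sided) = 0.00001
At α=0.1: p < α → reject H₀

reject H₀: yes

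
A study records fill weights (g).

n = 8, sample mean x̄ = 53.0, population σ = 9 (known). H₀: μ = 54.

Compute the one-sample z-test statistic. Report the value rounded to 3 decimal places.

test statistic = -0.314

SE = σ/√n = 9/√8 = 3.1820
z = (x̄−μ₀)/SE = (53.0−54)/3.1820 = -0.3143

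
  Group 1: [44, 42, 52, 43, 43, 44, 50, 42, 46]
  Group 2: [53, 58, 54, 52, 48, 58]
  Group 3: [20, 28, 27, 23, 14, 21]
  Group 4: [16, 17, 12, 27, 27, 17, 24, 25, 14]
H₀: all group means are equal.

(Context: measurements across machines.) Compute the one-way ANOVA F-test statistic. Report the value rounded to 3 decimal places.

Group means [45.11, 53.83, 22.17, 19.89], grand mean 34.700
SSB = Σnᵢ(x̄ᵢ−x̄)² = 6088.856; SSW = ΣΣ(x−x̄ᵢ)² = 579.444
MSB = 6088.856/3 = 2029.6185; MSW = 579.444/26 = 22.2863
F = MSB/MSW = 91.0701
df = (3, 26)

test statistic = 91.070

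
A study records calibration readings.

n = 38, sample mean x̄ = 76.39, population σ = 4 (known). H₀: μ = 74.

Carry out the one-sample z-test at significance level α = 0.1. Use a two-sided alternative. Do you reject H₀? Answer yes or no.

SE = σ/√n = 4/√38 = 0.6489
z = (x̄−μ₀)/SE = (76.39−74)/0.6489 = 3.6832
p-value (two-sided) = 0.00023
At α=0.1: p < α → reject H₀

reject H₀: yes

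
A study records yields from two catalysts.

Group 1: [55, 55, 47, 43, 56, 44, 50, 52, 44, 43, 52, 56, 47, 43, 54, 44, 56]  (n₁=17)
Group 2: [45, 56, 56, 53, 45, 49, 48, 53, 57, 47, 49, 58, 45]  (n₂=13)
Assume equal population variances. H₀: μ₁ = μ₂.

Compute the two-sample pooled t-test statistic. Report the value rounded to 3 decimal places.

test statistic = -0.729

x̄₁=49.471, s₁=5.305, n₁=17
x̄₂=50.846, s₂=4.862, n₂=13
s_p² = [16·5.305² + 12·4.862²]/28 = 26.2117
SE = √(s_p²·(1/17+1/13)) = 1.8863
t = (49.471−50.846)/1.8863 = -0.7292
df = 28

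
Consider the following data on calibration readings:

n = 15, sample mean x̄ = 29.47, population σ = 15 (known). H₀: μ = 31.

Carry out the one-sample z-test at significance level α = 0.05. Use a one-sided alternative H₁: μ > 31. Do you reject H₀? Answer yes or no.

reject H₀: no

SE = σ/√n = 15/√15 = 3.8730
z = (x̄−μ₀)/SE = (29.47−31)/3.8730 = -0.3950
p-value (one-sided, H₁ greater) = 0.65359
At α=0.05: p ≥ α → fail to reject H₀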